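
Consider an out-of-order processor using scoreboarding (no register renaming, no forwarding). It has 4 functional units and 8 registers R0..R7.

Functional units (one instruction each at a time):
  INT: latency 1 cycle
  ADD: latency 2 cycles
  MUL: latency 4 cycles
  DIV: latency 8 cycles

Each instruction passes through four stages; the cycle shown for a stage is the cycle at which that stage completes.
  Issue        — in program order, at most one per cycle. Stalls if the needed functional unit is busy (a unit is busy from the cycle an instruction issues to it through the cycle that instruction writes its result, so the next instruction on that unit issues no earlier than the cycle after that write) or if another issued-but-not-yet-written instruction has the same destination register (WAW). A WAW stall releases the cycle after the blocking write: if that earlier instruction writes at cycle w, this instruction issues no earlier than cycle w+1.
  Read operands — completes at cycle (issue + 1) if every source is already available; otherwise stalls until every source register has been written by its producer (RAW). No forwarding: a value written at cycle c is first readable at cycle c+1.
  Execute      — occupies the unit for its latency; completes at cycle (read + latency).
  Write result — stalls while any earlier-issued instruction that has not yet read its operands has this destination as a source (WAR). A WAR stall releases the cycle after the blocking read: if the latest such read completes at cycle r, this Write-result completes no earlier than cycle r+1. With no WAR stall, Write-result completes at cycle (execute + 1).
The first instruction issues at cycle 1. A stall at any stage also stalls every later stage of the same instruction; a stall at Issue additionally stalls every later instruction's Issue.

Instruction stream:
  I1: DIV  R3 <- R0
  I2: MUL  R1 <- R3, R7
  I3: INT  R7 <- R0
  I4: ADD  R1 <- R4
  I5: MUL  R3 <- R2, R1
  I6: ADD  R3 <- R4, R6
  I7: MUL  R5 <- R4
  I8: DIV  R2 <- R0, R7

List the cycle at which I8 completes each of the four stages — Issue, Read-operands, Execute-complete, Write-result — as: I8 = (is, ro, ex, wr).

I1  is:1  ro:2  ex:10  wr:11
I2  is:2  ro:12  ex:16  wr:17  — RAW R3: wait I1 write@11
I3  is:3  ro:4  ex:5  wr:13  — WAR R7: wait I2 read@12
I4  is:18  ro:19  ex:21  wr:22  — WAW R1: wait I2 write@17
I5  is:19  ro:23  ex:27  wr:28  — RAW R1: wait I4 write@22
I6  is:29  ro:30  ex:32  wr:33  — WAW R3: wait I5 write@28
I7  is:30  ro:31  ex:35  wr:36
I8  is:31  ro:32  ex:40  wr:41

I8 = (31, 32, 40, 41)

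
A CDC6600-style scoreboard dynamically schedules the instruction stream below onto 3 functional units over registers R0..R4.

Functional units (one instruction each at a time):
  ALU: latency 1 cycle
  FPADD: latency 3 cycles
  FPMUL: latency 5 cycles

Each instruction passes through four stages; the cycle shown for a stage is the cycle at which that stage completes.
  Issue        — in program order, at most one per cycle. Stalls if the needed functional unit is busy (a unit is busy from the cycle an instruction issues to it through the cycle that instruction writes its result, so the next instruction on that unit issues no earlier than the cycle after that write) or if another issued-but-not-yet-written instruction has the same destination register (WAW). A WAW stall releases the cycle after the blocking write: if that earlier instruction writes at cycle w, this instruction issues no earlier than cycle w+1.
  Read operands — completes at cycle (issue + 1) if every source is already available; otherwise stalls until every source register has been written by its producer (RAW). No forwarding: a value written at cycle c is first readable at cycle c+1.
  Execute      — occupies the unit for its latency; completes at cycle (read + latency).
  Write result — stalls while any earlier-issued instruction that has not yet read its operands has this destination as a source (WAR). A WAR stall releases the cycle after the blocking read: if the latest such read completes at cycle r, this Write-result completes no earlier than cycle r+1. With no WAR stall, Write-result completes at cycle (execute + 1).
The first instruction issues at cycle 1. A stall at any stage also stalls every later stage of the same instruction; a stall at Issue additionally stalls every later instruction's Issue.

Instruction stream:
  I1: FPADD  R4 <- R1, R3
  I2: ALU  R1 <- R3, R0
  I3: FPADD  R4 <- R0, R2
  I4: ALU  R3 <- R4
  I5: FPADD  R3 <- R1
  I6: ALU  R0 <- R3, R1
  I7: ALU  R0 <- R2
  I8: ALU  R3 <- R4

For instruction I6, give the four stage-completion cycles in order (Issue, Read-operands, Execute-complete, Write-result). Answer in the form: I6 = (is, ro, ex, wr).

  I1 | 1 | 2 | 5 | 6
  I2 | 2 | 3 | 4 | 5
  I3 | 7 | 8 | 11 | 12   struct: FPADD busy until I1 writes@6
  I4 | 8 | 13 | 14 | 15   RAW R4: wait I3 write@12
  I5 | 16 | 17 | 20 | 21   WAW R3: wait I4 write@15
  I6 | 17 | 22 | 23 | 24   RAW R3: wait I5 write@21
  I7 | 25 | 26 | 27 | 28   struct: ALU busy until I6 writes@24
  I8 | 29 | 30 | 31 | 32   struct: ALU busy until I7 writes@28

I6 = (17, 22, 23, 24)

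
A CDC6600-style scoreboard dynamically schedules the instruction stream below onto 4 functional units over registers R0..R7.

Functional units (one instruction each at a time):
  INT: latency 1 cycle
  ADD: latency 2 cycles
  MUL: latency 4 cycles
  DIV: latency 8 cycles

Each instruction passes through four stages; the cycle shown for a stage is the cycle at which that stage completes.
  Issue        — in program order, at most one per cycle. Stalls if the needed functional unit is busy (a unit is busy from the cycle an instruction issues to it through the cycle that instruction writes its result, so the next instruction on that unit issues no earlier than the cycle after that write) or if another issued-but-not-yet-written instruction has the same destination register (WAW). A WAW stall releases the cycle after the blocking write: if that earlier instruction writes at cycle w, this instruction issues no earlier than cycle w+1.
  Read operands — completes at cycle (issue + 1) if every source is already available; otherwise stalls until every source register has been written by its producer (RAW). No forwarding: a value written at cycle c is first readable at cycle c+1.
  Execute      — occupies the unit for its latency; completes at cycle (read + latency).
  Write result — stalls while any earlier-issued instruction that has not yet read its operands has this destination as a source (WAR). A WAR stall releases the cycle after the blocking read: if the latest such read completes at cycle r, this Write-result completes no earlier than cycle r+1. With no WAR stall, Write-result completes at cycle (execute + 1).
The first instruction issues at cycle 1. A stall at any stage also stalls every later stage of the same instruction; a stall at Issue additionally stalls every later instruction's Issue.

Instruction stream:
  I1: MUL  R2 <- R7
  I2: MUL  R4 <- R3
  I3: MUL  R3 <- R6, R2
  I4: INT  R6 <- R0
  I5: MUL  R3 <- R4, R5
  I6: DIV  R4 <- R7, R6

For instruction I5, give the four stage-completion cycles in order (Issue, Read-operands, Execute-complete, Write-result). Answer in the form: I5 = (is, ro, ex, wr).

I5 = (22, 23, 27, 28)

cycle 1: issue I1 (MUL)
cycle 2: I1 read-ops
cycle 6: I1 finished on MUL
cycle 7: I1→R2
cycle 8: issue I2 (MUL)
cycle 9: I2 read-ops
cycle 13: I2 finished on MUL
cycle 14: I2→R4
cycle 15: issue I3 (MUL)
cycle 16: I3 read-ops, issue I4 (INT)
cycle 17: I4 read-ops
cycle 18: I4 finished on INT
cycle 19: I4→R6
cycle 20: I3 finished on MUL
cycle 21: I3→R3
cycle 22: issue I5 (MUL)
cycle 23: I5 read-ops, issue I6 (DIV)
cycle 24: I6 read-ops
cycle 27: I5 finished on MUL
cycle 28: I5→R3
cycle 32: I6 finished on DIV
cycle 33: I6→R4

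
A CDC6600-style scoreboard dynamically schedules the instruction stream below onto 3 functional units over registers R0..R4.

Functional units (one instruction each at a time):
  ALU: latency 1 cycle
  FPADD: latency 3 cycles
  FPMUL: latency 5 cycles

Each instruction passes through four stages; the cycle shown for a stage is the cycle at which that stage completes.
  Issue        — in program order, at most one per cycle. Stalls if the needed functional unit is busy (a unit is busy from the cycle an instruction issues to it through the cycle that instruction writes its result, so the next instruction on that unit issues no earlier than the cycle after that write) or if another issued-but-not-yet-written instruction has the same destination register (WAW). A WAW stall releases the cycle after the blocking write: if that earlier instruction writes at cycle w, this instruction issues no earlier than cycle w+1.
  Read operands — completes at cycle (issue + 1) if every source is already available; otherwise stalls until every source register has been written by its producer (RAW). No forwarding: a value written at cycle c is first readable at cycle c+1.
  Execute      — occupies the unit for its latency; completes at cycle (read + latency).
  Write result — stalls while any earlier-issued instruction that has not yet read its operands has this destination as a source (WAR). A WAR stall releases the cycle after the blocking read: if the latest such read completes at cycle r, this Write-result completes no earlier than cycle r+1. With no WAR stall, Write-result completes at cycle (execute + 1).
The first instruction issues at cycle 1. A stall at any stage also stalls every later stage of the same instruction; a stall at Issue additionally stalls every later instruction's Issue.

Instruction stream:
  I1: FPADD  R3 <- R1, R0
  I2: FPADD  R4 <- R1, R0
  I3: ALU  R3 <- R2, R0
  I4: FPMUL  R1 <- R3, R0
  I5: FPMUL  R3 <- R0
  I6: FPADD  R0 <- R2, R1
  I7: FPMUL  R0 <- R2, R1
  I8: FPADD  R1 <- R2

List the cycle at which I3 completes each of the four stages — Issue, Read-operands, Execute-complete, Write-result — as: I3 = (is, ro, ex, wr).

I3 = (8, 9, 10, 11)

I1 -> (1, 2, 5, 6)
I2 -> (7, 8, 11, 12)  // struct: FPADD busy until I1 writes@6
I3 -> (8, 9, 10, 11)
I4 -> (9, 12, 17, 18)  // RAW R3: wait I3 write@11
I5 -> (19, 20, 25, 26)  // struct: FPMUL busy until I4 writes@18
I6 -> (20, 21, 24, 25)
I7 -> (27, 28, 33, 34)  // struct: FPMUL busy until I5 writes@26
I8 -> (28, 29, 32, 33)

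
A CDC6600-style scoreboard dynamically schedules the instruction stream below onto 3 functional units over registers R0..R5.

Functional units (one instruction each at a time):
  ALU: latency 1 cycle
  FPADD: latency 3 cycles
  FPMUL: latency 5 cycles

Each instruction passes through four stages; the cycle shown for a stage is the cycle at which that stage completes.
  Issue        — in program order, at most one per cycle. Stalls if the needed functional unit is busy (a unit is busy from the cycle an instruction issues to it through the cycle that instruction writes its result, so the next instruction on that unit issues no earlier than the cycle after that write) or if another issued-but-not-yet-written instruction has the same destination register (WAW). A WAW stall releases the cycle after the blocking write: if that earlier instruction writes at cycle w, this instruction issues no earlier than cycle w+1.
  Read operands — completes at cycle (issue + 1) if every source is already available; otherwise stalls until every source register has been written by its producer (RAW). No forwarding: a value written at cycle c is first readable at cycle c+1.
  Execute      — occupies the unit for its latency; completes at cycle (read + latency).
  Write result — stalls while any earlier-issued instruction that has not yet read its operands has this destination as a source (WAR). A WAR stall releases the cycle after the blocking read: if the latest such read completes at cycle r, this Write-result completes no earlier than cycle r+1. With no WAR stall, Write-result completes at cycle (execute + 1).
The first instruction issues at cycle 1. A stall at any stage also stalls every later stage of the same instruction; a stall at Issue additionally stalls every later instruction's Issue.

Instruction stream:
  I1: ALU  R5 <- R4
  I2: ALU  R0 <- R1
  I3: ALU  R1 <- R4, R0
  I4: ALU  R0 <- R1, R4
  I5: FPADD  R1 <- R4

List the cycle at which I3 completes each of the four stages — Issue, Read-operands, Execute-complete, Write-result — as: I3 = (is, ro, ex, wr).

I3 = (9, 10, 11, 12)

I1: IS=1 RO=2 EX=3 WR=4
I2: IS=5 RO=6 EX=7 WR=8  [struct: ALU busy until I1 writes@4]
I3: IS=9 RO=10 EX=11 WR=12  [struct: ALU busy until I2 writes@8]
I4: IS=13 RO=14 EX=15 WR=16  [struct: ALU busy until I3 writes@12]
I5: IS=14 RO=15 EX=18 WR=19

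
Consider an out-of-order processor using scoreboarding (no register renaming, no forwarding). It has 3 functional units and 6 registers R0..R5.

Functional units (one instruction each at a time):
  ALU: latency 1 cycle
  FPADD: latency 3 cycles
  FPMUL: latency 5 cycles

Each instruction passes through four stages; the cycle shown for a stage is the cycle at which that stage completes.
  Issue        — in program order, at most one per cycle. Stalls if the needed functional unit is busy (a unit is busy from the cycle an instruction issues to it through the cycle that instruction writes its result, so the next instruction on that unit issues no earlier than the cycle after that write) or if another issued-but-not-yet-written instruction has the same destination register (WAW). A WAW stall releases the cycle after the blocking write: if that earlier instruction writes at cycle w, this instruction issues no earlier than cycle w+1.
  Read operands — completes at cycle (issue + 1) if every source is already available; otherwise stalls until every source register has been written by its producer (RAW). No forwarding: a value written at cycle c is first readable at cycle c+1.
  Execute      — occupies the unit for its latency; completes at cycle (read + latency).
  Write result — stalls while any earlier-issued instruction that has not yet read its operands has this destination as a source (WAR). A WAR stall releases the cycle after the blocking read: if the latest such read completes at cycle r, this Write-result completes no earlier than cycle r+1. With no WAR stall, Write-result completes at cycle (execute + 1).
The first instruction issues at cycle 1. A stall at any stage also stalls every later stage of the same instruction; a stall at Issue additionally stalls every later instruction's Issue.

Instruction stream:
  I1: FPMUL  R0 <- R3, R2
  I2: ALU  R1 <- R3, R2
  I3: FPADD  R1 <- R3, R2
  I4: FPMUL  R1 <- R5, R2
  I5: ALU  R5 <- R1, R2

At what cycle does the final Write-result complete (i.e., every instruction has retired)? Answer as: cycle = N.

cycle = 22

[1] I1→FPMUL
[2] I1 RO | I2→ALU
[3] I2 RO
[4] I2 EX
[5] I2 WR R1
[6] I3→FPADD
[7] I1 EX | I3 RO
[8] I1 WR R0
[10] I3 EX
[11] I3 WR R1
[12] I4→FPMUL
[13] I4 RO | I5→ALU
[18] I4 EX
[19] I4 WR R1
[20] I5 RO
[21] I5 EX
[22] I5 WR R5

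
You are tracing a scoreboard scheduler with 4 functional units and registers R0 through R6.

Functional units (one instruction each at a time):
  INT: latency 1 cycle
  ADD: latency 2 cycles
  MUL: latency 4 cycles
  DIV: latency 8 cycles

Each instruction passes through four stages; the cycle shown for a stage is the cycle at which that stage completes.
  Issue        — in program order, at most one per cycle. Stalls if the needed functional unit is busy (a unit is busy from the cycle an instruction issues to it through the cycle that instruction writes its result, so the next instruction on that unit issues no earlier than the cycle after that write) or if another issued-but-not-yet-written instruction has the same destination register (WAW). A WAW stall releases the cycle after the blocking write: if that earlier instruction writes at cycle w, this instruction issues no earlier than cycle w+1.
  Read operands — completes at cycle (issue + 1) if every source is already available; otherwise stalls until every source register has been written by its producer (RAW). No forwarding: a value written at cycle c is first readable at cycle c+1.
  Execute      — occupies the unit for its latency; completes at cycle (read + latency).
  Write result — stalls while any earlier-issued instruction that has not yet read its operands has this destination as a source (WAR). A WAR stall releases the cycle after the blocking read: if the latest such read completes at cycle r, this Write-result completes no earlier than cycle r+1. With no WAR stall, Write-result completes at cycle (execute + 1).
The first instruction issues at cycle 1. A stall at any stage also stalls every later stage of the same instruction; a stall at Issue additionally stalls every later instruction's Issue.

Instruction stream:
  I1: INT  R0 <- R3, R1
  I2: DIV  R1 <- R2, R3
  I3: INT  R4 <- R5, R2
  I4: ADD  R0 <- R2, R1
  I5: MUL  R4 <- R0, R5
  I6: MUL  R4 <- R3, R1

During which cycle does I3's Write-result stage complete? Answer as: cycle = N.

I1  is:1  ro:2  ex:3  wr:4
I2  is:2  ro:3  ex:11  wr:12
I3  is:5  ro:6  ex:7  wr:8  — struct: INT busy until I1 writes@4
I4  is:6  ro:13  ex:15  wr:16  — RAW R1: wait I2 write@12
I5  is:9  ro:17  ex:21  wr:22  — WAW R4: wait I3 write@8, RAW R0: wait I4 write@16
I6  is:23  ro:24  ex:28  wr:29  — struct: MUL busy until I5 writes@22

cycle = 8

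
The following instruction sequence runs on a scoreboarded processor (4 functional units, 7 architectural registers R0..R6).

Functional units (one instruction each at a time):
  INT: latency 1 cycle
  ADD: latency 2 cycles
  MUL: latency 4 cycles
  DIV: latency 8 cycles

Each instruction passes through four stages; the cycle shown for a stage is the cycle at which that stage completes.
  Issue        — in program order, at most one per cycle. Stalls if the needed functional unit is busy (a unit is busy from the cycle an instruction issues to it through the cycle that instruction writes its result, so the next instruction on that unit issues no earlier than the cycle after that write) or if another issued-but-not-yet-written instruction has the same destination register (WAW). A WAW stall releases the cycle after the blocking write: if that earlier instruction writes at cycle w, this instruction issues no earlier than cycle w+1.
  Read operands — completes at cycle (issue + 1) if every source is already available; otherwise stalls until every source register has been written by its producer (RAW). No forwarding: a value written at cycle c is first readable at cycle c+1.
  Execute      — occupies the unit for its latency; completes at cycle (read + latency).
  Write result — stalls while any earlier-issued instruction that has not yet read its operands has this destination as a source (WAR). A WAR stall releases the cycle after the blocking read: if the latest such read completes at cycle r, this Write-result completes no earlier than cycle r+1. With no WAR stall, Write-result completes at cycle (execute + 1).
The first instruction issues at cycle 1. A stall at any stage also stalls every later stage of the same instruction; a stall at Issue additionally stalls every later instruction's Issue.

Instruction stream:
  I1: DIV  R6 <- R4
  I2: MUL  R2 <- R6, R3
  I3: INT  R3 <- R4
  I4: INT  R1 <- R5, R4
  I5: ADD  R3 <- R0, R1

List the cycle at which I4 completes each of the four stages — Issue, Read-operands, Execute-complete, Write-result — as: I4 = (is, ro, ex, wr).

I4 = (14, 15, 16, 17)

c1: I1 dispatched to DIV
c2: I1 operands ready, I2 dispatched to MUL
c3: I3 dispatched to INT
c4: I3 operands ready
c5: I3 complete
c10: I1 complete
c11: R6←I1
c12: I2 operands ready
c13: R3←I3
c14: I4 dispatched to INT
c15: I4 operands ready, I5 dispatched to ADD
c16: I2 complete, I4 complete
c17: R2←I2, R1←I4
c18: I5 operands ready
c20: I5 complete
c21: R3←I5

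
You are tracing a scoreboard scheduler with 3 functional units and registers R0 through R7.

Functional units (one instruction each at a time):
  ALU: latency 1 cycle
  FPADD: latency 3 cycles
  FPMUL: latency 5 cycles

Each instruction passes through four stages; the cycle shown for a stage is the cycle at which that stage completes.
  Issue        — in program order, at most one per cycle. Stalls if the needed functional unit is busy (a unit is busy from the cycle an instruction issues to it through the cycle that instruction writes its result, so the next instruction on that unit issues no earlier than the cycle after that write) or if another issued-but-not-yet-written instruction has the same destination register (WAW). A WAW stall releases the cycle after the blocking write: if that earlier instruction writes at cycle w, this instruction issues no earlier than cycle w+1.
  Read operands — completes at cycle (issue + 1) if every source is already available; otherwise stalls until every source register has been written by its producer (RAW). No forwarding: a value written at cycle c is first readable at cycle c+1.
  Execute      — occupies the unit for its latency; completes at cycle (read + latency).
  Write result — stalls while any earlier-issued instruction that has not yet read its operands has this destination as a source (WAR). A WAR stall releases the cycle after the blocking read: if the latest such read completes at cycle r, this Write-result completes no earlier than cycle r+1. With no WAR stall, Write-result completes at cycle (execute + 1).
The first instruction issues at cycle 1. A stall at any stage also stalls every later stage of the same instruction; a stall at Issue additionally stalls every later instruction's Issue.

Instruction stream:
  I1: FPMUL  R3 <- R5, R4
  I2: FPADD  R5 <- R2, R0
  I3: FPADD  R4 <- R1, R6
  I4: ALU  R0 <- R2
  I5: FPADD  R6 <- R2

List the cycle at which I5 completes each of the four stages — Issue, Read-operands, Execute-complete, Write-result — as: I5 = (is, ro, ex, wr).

[I1] 1/2/7/8
[I2] 2/3/6/7
[I3] 8/9/12/13  (struct: FPADD busy until I2 writes@7)
[I4] 9/10/11/12
[I5] 14/15/18/19  (struct: FPADD busy until I3 writes@13)

I5 = (14, 15, 18, 19)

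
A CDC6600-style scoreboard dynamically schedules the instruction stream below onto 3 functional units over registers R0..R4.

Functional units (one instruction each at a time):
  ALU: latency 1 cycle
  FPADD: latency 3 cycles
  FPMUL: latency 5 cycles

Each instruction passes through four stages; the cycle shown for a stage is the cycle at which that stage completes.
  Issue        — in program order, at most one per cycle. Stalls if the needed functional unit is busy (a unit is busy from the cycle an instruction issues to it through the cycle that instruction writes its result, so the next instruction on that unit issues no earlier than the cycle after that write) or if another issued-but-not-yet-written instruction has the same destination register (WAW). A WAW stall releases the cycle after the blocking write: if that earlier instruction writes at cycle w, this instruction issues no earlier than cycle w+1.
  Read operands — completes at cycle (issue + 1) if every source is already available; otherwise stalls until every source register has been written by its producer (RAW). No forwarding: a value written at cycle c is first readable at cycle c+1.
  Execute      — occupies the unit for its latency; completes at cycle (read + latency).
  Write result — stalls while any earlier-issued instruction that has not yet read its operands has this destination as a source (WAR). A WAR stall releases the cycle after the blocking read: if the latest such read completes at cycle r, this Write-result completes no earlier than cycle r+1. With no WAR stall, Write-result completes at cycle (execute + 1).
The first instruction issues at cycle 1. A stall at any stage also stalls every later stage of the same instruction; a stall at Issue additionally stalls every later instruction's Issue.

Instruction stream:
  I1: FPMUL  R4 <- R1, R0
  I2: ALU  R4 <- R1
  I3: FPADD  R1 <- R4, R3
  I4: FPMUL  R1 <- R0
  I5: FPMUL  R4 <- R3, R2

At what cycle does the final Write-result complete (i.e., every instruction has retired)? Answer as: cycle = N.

cycle = 33

I1: IS=1 RO=2 EX=7 WR=8
I2: IS=9 RO=10 EX=11 WR=12  [WAW R4: wait I1 write@8]
I3: IS=10 RO=13 EX=16 WR=17  [RAW R4: wait I2 write@12]
I4: IS=18 RO=19 EX=24 WR=25  [WAW R1: wait I3 write@17]
I5: IS=26 RO=27 EX=32 WR=33  [struct: FPMUL busy until I4 writes@25]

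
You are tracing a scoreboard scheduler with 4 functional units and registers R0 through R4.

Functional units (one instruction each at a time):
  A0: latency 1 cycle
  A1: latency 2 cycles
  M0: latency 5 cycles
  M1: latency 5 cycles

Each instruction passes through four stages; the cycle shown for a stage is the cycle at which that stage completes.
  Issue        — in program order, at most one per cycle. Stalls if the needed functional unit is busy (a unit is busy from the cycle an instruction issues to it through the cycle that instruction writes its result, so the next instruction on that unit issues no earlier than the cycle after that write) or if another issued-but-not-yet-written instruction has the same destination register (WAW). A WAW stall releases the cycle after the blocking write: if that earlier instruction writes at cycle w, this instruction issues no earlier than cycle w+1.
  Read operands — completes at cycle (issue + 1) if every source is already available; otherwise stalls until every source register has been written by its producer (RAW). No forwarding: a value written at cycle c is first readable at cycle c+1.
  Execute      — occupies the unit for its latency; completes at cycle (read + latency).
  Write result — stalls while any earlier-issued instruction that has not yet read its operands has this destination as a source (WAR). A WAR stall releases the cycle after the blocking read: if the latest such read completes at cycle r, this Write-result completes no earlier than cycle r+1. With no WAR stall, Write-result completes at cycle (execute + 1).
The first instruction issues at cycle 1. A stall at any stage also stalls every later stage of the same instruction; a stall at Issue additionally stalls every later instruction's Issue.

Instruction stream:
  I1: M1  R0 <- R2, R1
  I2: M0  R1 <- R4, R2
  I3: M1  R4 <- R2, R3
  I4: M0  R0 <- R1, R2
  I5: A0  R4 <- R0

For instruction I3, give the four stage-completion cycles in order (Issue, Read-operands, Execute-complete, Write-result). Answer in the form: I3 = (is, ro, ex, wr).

I3 = (9, 10, 15, 16)

t=1  I1→M1
t=2  I1 RO; I2→M0
t=3  I2 RO
t=7  I1 EX
t=8  I1 WR R0; I2 EX
t=9  I2 WR R1; I3→M1
t=10  I3 RO; I4→M0
t=11  I4 RO
t=15  I3 EX
t=16  I3 WR R4; I4 EX
t=17  I4 WR R0; I5→A0
t=18  I5 RO
t=19  I5 EX
t=20  I5 WR R4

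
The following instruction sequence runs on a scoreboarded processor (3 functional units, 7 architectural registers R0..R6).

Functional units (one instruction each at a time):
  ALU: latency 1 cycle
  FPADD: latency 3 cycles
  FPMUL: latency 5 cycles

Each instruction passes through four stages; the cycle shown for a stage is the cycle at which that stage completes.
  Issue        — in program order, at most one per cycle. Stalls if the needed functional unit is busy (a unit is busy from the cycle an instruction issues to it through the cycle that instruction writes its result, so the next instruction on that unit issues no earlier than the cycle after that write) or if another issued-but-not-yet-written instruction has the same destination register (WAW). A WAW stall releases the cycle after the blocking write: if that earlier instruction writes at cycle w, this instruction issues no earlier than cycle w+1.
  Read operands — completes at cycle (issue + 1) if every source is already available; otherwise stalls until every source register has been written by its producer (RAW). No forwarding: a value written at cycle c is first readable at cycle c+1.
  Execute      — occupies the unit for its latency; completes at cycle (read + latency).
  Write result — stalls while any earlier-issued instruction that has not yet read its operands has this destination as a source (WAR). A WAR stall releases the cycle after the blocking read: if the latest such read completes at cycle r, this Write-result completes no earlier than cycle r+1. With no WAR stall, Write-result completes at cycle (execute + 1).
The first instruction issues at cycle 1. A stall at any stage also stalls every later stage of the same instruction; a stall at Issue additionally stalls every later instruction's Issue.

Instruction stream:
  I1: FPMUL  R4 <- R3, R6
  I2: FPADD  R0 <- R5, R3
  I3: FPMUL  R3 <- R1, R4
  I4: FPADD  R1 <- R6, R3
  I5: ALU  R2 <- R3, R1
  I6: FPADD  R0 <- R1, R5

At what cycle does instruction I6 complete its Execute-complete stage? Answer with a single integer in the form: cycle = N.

cycle = 26

cycle 1: I1→FPMUL
cycle 2: I1 RO, I2→FPADD
cycle 3: I2 RO
cycle 6: I2 EX
cycle 7: I1 EX, I2 WR R0
cycle 8: I1 WR R4
cycle 9: I3→FPMUL
cycle 10: I3 RO, I4→FPADD
cycle 11: I5→ALU
cycle 15: I3 EX
cycle 16: I3 WR R3
cycle 17: I4 RO
cycle 20: I4 EX
cycle 21: I4 WR R1
cycle 22: I5 RO, I6→FPADD
cycle 23: I5 EX, I6 RO
cycle 24: I5 WR R2
cycle 26: I6 EX
cycle 27: I6 WR R0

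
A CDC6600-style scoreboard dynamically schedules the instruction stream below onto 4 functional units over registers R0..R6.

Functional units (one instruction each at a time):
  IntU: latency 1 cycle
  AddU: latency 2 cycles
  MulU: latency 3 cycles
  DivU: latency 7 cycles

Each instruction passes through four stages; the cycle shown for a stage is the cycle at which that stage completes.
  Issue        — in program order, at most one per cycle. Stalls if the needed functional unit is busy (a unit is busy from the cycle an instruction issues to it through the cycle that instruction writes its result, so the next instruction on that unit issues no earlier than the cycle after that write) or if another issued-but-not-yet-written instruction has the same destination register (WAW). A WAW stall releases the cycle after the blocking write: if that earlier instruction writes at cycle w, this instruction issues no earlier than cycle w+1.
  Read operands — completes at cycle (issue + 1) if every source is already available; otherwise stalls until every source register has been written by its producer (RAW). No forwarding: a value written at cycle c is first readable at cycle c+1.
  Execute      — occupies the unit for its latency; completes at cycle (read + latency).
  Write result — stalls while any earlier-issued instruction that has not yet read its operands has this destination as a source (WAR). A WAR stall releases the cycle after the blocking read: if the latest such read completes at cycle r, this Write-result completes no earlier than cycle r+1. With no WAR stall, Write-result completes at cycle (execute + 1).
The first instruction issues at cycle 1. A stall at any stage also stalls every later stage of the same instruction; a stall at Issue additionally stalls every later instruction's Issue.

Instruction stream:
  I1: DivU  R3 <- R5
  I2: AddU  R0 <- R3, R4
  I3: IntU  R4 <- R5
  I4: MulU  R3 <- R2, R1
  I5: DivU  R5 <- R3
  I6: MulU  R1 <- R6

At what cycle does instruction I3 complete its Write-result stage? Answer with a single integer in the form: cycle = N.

cycle 1: I1 dispatched to DivU
cycle 2: I1 operands ready | I2 dispatched to AddU
cycle 3: I3 dispatched to IntU
cycle 4: I3 operands ready
cycle 5: I3 complete
cycle 9: I1 complete
cycle 10: R3←I1
cycle 11: I2 operands ready | I4 dispatched to MulU
cycle 12: R4←I3 | I4 operands ready | I5 dispatched to DivU
cycle 13: I2 complete
cycle 14: R0←I2
cycle 15: I4 complete
cycle 16: R3←I4
cycle 17: I5 operands ready | I6 dispatched to MulU
cycle 18: I6 operands ready
cycle 21: I6 complete
cycle 22: R1←I6
cycle 24: I5 complete
cycle 25: R5←I5

cycle = 12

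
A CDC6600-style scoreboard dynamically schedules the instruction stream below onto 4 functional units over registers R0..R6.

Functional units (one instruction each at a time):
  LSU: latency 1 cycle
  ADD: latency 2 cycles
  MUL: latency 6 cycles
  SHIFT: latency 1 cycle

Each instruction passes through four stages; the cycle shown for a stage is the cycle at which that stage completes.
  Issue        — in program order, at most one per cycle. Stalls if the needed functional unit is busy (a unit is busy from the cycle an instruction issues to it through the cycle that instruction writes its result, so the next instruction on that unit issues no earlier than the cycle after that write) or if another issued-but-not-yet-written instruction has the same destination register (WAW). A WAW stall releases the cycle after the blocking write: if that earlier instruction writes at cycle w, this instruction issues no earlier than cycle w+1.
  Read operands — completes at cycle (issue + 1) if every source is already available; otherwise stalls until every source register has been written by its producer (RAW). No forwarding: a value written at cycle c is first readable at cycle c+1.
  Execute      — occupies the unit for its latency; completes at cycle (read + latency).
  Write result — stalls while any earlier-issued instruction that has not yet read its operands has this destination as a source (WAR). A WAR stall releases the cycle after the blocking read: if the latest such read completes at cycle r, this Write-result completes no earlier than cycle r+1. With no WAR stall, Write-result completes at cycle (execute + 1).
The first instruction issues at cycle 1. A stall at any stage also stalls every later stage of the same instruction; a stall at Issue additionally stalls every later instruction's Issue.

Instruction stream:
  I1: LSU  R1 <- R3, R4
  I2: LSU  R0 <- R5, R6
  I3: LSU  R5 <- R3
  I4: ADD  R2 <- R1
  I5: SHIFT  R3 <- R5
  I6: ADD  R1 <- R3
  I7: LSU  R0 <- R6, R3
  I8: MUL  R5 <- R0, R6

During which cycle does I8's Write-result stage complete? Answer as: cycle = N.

  I1 | 1 | 2 | 3 | 4
  I2 | 5 | 6 | 7 | 8   struct: LSU busy until I1 writes@4
  I3 | 9 | 10 | 11 | 12   struct: LSU busy until I2 writes@8
  I4 | 10 | 11 | 13 | 14
  I5 | 11 | 13 | 14 | 15   RAW R5: wait I3 write@12
  I6 | 15 | 16 | 18 | 19   struct: ADD busy until I4 writes@14
  I7 | 16 | 17 | 18 | 19
  I8 | 17 | 20 | 26 | 27   RAW R0: wait I7 write@19

cycle = 27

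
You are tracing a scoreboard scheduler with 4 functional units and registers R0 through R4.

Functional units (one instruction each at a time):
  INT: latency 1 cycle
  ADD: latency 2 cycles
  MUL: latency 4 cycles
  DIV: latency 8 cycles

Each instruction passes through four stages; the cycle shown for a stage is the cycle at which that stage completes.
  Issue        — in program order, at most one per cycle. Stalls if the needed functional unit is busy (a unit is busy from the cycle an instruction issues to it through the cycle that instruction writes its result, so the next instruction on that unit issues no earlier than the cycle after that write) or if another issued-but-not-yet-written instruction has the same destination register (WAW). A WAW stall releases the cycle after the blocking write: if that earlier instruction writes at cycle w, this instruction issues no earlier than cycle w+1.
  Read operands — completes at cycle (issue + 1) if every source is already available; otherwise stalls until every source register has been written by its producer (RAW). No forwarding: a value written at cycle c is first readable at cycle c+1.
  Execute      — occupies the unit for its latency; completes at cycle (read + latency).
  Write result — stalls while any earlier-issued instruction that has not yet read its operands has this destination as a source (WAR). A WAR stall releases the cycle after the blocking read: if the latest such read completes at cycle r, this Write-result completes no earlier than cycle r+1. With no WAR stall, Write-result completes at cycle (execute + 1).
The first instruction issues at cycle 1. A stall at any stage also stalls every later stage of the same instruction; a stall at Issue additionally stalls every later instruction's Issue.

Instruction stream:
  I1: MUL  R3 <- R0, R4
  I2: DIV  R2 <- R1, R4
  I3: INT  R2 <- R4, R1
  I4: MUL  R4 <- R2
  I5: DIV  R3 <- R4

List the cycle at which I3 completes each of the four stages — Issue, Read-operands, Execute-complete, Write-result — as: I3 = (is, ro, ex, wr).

I3 = (13, 14, 15, 16)

1) issue 1, read 2, done 6, write 7
2) issue 2, read 3, done 11, write 12
3) issue 13, read 14, done 15, write 16  <WAW R2: wait I2 write@12>
4) issue 14, read 17, done 21, write 22  <RAW R2: wait I3 write@16>
5) issue 15, read 23, done 31, write 32  <RAW R4: wait I4 write@22>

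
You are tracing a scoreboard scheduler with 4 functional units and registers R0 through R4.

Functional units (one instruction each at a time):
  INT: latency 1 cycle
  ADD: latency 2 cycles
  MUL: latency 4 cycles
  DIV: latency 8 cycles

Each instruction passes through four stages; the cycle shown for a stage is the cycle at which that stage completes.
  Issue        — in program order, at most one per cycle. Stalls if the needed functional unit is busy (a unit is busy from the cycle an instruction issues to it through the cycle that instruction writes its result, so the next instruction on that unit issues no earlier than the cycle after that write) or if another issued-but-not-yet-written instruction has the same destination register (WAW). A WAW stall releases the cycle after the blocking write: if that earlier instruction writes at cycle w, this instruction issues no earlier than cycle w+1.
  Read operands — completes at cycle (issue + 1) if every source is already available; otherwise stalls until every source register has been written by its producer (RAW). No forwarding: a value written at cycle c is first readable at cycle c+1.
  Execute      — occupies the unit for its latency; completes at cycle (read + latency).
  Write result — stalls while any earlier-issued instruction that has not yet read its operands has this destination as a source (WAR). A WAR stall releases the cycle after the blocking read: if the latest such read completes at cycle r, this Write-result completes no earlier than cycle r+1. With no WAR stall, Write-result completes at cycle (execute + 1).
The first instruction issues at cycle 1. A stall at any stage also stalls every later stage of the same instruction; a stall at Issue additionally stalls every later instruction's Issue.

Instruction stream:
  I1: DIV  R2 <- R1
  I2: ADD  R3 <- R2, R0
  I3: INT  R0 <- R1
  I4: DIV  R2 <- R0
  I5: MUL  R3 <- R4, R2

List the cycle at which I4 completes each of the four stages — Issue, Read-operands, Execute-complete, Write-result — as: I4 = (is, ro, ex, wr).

I4 = (12, 14, 22, 23)

[1] I1 issues→DIV
[2] I1 reads, I2 issues→ADD
[3] I3 issues→INT
[4] I3 reads
[5] I3 exec-done
[10] I1 exec-done
[11] I1 writes R2
[12] I2 reads, I4 issues→DIV
[13] I3 writes R0
[14] I2 exec-done, I4 reads
[15] I2 writes R3
[16] I5 issues→MUL
[22] I4 exec-done
[23] I4 writes R2
[24] I5 reads
[28] I5 exec-done
[29] I5 writes R3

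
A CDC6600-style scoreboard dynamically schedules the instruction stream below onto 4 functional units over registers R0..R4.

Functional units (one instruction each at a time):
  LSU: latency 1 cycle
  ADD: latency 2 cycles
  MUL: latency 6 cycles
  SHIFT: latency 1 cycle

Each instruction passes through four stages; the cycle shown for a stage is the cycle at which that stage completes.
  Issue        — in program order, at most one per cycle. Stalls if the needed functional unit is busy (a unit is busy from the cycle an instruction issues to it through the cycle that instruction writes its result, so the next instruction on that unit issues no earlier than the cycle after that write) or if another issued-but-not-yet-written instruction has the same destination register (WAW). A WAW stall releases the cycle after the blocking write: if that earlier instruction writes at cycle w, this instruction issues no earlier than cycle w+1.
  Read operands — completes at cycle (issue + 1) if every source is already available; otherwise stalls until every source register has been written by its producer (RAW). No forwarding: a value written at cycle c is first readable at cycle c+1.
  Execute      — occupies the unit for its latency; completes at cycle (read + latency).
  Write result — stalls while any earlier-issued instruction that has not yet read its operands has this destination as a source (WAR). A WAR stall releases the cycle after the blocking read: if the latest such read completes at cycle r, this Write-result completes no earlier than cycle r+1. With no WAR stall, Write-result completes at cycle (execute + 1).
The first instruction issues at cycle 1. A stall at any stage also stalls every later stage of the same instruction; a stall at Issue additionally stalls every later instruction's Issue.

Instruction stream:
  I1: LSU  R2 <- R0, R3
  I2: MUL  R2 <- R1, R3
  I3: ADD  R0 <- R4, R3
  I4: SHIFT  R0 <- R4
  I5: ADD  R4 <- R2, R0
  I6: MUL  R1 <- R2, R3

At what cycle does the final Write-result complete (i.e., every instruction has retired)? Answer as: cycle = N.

t=1  I1 dispatched to LSU
t=2  I1 operands ready
t=3  I1 complete
t=4  R2←I1
t=5  I2 dispatched to MUL
t=6  I2 operands ready · I3 dispatched to ADD
t=7  I3 operands ready
t=9  I3 complete
t=10  R0←I3
t=11  I4 dispatched to SHIFT
t=12  I2 complete · I4 operands ready · I5 dispatched to ADD
t=13  R2←I2 · I4 complete
t=14  R0←I4 · I6 dispatched to MUL
t=15  I5 operands ready · I6 operands ready
t=17  I5 complete
t=18  R4←I5
t=21  I6 complete
t=22  R1←I6

cycle = 22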